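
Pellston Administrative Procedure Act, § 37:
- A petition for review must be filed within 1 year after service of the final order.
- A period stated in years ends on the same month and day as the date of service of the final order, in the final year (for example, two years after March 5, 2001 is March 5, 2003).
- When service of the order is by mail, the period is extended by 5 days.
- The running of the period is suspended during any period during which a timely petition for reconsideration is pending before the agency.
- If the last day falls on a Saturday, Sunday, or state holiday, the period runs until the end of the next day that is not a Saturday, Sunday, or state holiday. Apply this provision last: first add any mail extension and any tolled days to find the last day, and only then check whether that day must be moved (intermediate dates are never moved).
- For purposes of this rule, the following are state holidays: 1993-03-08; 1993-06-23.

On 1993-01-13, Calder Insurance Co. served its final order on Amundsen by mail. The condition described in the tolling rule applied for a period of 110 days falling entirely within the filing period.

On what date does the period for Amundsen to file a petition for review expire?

May 9, 1994

1 year after 1993-01-13 is January 13, 1994.
Service was by mail, adding 5 days: January 13, 1994 + 5 days = January 18, 1994.
Tolling adds 110 days: January 18, 1994 + 110 days = May 8, 1994.
May 8, 1994 is Sunday. The next qualifying day is May 9, 1994.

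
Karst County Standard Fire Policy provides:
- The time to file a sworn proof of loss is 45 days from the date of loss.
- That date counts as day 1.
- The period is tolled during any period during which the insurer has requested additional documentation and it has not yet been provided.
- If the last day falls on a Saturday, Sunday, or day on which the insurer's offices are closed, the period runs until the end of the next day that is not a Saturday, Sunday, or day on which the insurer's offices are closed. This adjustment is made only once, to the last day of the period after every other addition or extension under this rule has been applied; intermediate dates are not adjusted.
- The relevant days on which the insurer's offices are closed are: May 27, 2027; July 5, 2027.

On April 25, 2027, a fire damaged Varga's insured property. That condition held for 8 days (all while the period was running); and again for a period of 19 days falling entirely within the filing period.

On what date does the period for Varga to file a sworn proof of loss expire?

July 6, 2027

Counting April 25, 2027 as day 1, day 45 is June 8, 2027.
Tolling adds 8 days: June 8, 2027 + 8 days = June 16, 2027.
Tolling adds 19 days: June 16, 2027 + 19 days = July 5, 2027.
July 5, 2027 is a listed holiday. The next qualifying day is July 6, 2027.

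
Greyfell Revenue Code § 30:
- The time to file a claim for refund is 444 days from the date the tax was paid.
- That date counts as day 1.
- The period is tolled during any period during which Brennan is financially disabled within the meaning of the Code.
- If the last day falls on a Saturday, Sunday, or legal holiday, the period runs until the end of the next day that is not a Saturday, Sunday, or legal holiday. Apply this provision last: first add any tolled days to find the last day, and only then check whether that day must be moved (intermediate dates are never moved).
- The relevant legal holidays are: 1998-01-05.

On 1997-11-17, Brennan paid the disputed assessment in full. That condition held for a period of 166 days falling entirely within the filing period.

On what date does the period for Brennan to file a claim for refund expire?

July 19, 1999

Counting 1997-11-17 as day 1, day 444 is February 3, 1999.
Tolling adds 166 days: February 3, 1999 + 166 days = July 19, 1999.
July 19, 1999 is a Monday and not a legal holiday, so no extension applies.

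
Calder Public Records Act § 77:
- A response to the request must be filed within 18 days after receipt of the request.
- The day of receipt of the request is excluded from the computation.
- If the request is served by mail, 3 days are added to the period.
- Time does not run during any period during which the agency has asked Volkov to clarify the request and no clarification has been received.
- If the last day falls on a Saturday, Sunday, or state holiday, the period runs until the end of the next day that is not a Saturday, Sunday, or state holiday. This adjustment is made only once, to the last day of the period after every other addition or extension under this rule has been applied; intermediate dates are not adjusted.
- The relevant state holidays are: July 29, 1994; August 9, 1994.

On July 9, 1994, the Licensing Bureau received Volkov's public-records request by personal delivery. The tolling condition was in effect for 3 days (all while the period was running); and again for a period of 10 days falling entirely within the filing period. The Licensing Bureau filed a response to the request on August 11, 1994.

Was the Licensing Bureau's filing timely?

18 days after July 9, 1994 is July 27, 1994.
Service was not by mail, so no mail extension applies.
Tolling adds 3 days: July 27, 1994 + 3 days = July 30, 1994.
Tolling adds 10 days: July 30, 1994 + 10 days = August 9, 1994.
August 9, 1994 is a listed holiday. The next qualifying day is August 10, 1994.
The deadline is August 10, 1994; the filing on August 11, 1994 is after that date.

No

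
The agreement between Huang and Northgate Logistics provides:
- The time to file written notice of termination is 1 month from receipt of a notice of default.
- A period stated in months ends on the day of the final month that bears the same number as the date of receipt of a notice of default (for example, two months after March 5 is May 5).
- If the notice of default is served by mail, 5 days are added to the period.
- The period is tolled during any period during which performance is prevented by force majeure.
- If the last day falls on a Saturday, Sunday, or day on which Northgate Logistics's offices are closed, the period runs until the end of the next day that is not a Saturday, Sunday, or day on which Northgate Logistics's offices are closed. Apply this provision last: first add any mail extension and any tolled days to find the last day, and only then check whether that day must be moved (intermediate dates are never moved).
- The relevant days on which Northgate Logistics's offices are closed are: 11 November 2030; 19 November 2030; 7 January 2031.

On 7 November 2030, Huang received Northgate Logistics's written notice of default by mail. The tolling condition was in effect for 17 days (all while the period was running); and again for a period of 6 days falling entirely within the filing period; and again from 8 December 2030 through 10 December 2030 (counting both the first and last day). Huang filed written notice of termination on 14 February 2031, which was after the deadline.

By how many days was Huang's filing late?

37 days

1 month after 7 November 2030 is December 7, 2030.
Service was by mail, adding 5 days: December 7, 2030 + 5 days = December 12, 2030.
Tolling adds 17 days: December 12, 2030 + 17 days = December 29, 2030.
Tolling adds 6 days: December 29, 2030 + 6 days = January 4, 2031.
From December 8, 2030 through December 10, 2030 inclusive is 3 days; tolling adds 3 days: January 4, 2031 + 3 days = January 7, 2031.
January 7, 2031 is a listed holiday. The next qualifying day is January 8, 2031.
The deadline is January 8, 2031; from January 8, 2031 to February 14, 2031 is 37 days.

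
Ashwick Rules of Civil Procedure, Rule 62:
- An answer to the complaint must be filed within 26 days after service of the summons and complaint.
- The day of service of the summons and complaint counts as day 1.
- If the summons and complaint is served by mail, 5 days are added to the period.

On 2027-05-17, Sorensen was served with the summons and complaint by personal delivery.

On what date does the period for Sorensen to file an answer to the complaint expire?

Counting 2027-05-17 as day 1, day 26 is June 11, 2027.
Service was not by mail, so no mail extension applies.

June 11, 2027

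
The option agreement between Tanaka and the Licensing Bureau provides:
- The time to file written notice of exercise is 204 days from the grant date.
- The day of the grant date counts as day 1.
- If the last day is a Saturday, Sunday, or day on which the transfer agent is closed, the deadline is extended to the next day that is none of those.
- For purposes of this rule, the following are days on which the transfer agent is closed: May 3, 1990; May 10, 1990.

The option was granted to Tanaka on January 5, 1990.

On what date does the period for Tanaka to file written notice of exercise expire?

Counting January 5, 1990 as day 1, day 204 is July 27, 1990.
July 27, 1990 is a Friday and not a day on which the transfer agent is closed, so no extension applies.

July 27, 1990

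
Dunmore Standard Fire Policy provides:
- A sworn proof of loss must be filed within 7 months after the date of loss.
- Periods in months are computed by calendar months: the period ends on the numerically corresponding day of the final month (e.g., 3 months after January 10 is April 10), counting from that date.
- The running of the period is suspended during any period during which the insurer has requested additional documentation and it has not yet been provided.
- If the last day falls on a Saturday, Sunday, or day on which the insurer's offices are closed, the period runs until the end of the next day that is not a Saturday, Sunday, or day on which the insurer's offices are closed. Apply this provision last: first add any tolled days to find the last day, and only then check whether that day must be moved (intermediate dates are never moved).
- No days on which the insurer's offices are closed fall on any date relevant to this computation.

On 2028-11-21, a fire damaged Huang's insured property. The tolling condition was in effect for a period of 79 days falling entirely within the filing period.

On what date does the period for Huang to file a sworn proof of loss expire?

7 months after 2028-11-21 is June 21, 2029.
Tolling adds 79 days: June 21, 2029 + 79 days = September 8, 2029.
September 8, 2029 is Saturday; September 9, 2029 is Sunday. The next qualifying day is September 10, 2029.

September 10, 2029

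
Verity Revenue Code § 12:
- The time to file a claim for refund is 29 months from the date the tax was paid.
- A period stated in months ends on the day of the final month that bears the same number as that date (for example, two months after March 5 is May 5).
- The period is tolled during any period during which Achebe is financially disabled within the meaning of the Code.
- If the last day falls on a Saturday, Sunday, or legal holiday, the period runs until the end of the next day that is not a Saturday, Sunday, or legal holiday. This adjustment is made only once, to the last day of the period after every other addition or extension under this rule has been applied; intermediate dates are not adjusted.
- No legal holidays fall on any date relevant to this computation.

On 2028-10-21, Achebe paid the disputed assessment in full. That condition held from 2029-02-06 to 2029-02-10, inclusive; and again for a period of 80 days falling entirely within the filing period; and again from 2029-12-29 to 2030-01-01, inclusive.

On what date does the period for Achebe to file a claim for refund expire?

29 months after 2028-10-21 is March 21, 2031.
From February 6, 2029 through February 10, 2029 inclusive is 5 days; tolling adds 5 days: March 21, 2031 + 5 days = March 26, 2031.
Tolling adds 80 days: March 26, 2031 + 80 days = June 14, 2031.
From December 29, 2029 through January 1, 2030 inclusive is 4 days; tolling adds 4 days: June 14, 2031 + 4 days = June 18, 2031.
June 18, 2031 is a Wednesday and not a legal holiday, so no extension applies.

June 18, 2031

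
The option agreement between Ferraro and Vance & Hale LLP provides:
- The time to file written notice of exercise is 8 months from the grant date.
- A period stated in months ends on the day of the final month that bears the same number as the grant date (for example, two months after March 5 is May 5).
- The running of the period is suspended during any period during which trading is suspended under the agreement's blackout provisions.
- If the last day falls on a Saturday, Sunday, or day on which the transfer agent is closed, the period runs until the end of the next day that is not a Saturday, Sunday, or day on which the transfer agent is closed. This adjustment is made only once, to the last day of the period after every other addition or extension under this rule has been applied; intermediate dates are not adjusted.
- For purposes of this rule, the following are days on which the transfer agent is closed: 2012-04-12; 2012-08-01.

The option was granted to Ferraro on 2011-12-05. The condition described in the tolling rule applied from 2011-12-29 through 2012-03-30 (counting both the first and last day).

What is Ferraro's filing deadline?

November 6, 2012

8 months after 2011-12-05 is August 5, 2012.
From December 29, 2011 through March 30, 2012 inclusive is 93 days; tolling adds 93 days: August 5, 2012 + 93 days = November 6, 2012.
November 6, 2012 is a Tuesday and not a day on which the transfer agent is closed, so no extension applies.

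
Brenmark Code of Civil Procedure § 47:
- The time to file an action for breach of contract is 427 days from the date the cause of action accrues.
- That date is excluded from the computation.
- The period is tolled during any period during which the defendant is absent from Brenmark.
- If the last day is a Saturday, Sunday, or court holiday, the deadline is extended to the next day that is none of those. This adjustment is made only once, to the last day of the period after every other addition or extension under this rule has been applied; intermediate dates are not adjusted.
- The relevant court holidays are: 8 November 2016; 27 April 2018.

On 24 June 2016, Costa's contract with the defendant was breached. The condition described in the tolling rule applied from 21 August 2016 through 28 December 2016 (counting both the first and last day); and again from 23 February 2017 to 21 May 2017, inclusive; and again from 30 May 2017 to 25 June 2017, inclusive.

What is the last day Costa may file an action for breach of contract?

427 days after 24 June 2016 is August 25, 2017.
From August 21, 2016 through December 28, 2016 inclusive is 130 days; tolling adds 130 days: August 25, 2017 + 130 days = January 2, 2018.
From February 23, 2017 through May 21, 2017 inclusive is 88 days; tolling adds 88 days: January 2, 2018 + 88 days = March 31, 2018.
From May 30, 2017 through June 25, 2017 inclusive is 27 days; tolling adds 27 days: March 31, 2018 + 27 days = April 27, 2018.
April 27, 2018 is a listed holiday; April 28, 2018 is Saturday; April 29, 2018 is Sunday. The next qualifying day is April 30, 2018.

April 30, 2018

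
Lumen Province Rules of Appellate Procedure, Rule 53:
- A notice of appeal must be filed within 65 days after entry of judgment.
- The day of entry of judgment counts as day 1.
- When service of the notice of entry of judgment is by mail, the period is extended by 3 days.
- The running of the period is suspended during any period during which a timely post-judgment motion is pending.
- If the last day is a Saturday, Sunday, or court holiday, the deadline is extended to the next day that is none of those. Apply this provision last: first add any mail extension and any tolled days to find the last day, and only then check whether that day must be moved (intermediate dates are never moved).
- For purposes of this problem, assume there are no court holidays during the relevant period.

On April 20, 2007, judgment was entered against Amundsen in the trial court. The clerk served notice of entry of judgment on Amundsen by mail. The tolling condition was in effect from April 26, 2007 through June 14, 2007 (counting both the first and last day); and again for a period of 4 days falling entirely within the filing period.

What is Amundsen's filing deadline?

Counting April 20, 2007 as day 1, day 65 is June 23, 2007.
Service was by mail, adding 3 days: June 23, 2007 + 3 days = June 26, 2007.
From April 26, 2007 through June 14, 2007 inclusive is 50 days; tolling adds 50 days: June 26, 2007 + 50 days = August 15, 2007.
Tolling adds 4 days: August 15, 2007 + 4 days = August 19, 2007.
August 19, 2007 is Sunday. The next qualifying day is August 20, 2007.

August 20, 2007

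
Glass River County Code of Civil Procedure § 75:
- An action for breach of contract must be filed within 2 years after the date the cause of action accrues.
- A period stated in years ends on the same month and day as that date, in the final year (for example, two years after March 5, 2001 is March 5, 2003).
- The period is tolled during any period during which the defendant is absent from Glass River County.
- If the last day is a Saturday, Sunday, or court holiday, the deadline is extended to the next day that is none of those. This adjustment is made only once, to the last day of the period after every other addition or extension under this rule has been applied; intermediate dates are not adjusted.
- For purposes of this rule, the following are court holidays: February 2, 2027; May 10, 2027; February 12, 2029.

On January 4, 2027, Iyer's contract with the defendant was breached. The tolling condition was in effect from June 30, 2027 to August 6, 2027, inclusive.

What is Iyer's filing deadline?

2 years after January 4, 2027 is January 4, 2029.
From June 30, 2027 through August 6, 2027 inclusive is 38 days; tolling adds 38 days: January 4, 2029 + 38 days = February 11, 2029.
February 11, 2029 is Sunday; February 12, 2029 is a listed holiday. The next qualifying day is February 13, 2029.

February 13, 2029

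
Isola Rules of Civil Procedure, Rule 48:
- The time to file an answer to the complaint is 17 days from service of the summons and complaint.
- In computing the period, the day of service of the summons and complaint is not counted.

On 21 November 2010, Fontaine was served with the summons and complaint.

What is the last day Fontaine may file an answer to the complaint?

December 8, 2010

17 days after 21 November 2010 is December 8, 2010.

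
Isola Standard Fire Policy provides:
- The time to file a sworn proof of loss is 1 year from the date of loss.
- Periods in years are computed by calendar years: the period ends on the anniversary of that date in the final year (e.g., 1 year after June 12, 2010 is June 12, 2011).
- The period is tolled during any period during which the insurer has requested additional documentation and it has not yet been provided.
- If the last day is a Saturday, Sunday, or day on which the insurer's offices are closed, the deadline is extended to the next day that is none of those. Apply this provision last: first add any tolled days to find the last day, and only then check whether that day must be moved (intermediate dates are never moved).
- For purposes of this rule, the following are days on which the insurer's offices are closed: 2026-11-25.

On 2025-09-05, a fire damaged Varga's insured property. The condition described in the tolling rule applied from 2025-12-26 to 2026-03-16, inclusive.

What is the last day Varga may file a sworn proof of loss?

November 26, 2026

1 year after 2025-09-05 is September 5, 2026.
From December 26, 2025 through March 16, 2026 inclusive is 81 days; tolling adds 81 days: September 5, 2026 + 81 days = November 25, 2026.
November 25, 2026 is a listed holiday. The next qualifying day is November 26, 2026.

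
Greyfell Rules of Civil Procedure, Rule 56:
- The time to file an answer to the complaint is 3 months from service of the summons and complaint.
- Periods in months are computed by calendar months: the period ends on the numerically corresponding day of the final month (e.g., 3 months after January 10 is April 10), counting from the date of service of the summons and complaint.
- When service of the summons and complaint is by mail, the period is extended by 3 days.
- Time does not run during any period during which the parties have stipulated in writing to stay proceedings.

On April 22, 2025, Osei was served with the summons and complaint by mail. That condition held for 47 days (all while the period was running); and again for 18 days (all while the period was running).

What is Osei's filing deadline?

September 28, 2025

3 months after April 22, 2025 is July 22, 2025.
Service was by mail, adding 3 days: July 22, 2025 + 3 days = July 25, 2025.
Tolling adds 47 days: July 25, 2025 + 47 days = September 10, 2025.
Tolling adds 18 days: September 10, 2025 + 18 days = September 28, 2025.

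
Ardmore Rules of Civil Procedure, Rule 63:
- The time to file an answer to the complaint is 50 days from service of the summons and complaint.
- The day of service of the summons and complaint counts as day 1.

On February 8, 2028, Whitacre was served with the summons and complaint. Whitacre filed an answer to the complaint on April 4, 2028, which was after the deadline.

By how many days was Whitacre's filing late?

Counting February 8, 2028 as day 1, day 50 is March 28, 2028.
The deadline is March 28, 2028; from March 28, 2028 to April 4, 2028 is 7 days.

7 days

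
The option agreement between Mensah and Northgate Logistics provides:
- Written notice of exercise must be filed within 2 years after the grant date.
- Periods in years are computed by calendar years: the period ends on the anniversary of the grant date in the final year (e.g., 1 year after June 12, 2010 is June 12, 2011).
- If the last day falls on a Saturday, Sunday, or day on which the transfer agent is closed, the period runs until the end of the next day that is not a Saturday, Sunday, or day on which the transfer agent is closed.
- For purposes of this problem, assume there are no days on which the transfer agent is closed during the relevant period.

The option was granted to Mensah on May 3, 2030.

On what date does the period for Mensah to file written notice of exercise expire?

May 3, 2032

2 years after May 3, 2030 is May 3, 2032.
May 3, 2032 is a Monday and not a day on which the transfer agent is closed, so no extension applies.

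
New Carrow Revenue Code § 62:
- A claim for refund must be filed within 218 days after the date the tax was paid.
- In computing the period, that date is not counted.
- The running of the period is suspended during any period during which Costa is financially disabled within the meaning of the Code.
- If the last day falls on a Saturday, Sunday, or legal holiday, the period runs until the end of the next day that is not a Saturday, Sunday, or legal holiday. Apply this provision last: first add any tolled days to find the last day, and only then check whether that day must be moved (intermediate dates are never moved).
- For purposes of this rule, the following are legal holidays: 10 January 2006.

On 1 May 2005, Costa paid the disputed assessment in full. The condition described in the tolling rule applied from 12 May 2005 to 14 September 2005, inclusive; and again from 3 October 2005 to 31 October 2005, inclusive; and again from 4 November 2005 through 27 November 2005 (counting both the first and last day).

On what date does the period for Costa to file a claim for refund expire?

June 2, 2006

218 days after 1 May 2005 is December 5, 2005.
From May 12, 2005 through September 14, 2005 inclusive is 126 days; tolling adds 126 days: December 5, 2005 + 126 days = April 10, 2006.
From October 3, 2005 through October 31, 2005 inclusive is 29 days; tolling adds 29 days: April 10, 2006 + 29 days = May 9, 2006.
From November 4, 2005 through November 27, 2005 inclusive is 24 days; tolling adds 24 days: May 9, 2006 + 24 days = June 2, 2006.
June 2, 2006 is a Friday and not a legal holiday, so no extension applies.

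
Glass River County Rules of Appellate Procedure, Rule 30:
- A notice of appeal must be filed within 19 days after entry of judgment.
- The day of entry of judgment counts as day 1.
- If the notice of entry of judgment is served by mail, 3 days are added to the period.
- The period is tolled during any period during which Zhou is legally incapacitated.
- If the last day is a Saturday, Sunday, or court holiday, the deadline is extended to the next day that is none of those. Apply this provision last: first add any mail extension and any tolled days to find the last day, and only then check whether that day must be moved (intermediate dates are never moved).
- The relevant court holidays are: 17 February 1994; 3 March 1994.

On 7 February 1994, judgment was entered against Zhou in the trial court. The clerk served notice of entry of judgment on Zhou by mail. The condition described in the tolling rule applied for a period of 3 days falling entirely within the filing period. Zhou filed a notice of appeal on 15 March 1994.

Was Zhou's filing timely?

Counting 7 February 1994 as day 1, day 19 is February 25, 1994.
Service was by mail, adding 3 days: February 25, 1994 + 3 days = February 28, 1994.
Tolling adds 3 days: February 28, 1994 + 3 days = March 3, 1994.
March 3, 1994 is a listed holiday. The next qualifying day is March 4, 1994.
The deadline is March 4, 1994; the filing on March 15, 1994 is after that date.

No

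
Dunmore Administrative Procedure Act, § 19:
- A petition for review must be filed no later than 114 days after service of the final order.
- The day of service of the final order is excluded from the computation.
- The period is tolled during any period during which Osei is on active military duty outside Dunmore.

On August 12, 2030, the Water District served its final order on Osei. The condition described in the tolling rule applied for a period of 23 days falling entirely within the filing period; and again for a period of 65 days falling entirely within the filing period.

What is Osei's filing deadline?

114 days after August 12, 2030 is December 4, 2030.
Tolling adds 23 days: December 4, 2030 + 23 days = December 27, 2030.
Tolling adds 65 days: December 27, 2030 + 65 days = March 2, 2031.

March 2, 2031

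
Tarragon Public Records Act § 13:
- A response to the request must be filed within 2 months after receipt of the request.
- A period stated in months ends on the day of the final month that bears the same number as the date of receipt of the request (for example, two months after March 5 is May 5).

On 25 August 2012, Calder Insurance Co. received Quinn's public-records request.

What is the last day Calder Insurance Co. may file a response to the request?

2 months after 25 August 2012 is October 25, 2012.

October 25, 2012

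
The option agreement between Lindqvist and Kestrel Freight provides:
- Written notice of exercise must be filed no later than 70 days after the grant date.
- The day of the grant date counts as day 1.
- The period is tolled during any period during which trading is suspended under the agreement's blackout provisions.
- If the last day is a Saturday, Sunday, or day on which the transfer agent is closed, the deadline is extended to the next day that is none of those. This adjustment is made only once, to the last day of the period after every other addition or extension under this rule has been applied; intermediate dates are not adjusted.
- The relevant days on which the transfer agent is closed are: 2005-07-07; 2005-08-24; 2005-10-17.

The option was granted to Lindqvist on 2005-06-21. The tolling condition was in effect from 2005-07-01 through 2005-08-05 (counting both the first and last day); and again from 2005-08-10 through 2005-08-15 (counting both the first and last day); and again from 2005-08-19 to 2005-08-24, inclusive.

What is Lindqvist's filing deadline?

Counting 2005-06-21 as day 1, day 70 is August 29, 2005.
From July 1, 2005 through August 5, 2005 inclusive is 36 days; tolling adds 36 days: August 29, 2005 + 36 days = October 4, 2005.
From August 10, 2005 through August 15, 2005 inclusive is 6 days; tolling adds 6 days: October 4, 2005 + 6 days = October 10, 2005.
From August 19, 2005 through August 24, 2005 inclusive is 6 days; tolling adds 6 days: October 10, 2005 + 6 days = October 16, 2005.
October 16, 2005 is Sunday; October 17, 2005 is a listed holiday. The next qualifying day is October 18, 2005.

October 18, 2005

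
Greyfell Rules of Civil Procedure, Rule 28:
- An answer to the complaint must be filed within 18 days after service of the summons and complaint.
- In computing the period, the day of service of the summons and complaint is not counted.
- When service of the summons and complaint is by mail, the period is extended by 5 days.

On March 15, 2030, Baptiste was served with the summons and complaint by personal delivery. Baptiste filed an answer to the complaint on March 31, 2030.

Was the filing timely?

Yes

18 days after March 15, 2030 is April 2, 2030.
Service was not by mail, so no mail extension applies.
The deadline is April 2, 2030; the filing on March 31, 2030 is on or before that date.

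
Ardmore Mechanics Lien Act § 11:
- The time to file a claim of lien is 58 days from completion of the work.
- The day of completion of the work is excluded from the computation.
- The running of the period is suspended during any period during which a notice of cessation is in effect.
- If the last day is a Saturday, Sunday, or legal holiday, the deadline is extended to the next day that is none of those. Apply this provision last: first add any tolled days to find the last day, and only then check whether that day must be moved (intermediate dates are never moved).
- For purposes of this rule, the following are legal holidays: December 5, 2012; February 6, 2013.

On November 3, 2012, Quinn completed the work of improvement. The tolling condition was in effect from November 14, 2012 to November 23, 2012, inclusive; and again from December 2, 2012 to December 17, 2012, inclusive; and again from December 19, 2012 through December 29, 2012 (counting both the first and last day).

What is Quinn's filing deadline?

58 days after November 3, 2012 is December 31, 2012.
From November 14, 2012 through November 23, 2012 inclusive is 10 days; tolling adds 10 days: December 31, 2012 + 10 days = January 10, 2013.
From December 2, 2012 through December 17, 2012 inclusive is 16 days; tolling adds 16 days: January 10, 2013 + 16 days = January 26, 2013.
From December 19, 2012 through December 29, 2012 inclusive is 11 days; tolling adds 11 days: January 26, 2013 + 11 days = February 6, 2013.
February 6, 2013 is a listed holiday. The next qualifying day is February 7, 2013.

February 7, 2013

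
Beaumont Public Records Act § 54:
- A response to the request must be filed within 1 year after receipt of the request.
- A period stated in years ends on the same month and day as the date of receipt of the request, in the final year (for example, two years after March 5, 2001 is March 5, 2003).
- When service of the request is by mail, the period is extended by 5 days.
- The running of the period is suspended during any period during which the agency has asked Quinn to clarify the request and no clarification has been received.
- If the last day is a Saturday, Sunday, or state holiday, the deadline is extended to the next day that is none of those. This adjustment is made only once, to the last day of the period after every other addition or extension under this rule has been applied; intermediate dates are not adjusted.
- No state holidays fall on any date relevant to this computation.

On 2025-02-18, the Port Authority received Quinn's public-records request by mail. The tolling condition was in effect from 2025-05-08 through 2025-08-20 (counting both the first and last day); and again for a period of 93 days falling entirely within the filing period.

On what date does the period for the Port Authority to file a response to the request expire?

1 year after 2025-02-18 is February 18, 2026.
Service was by mail, adding 5 days: February 18, 2026 + 5 days = February 23, 2026.
From May 8, 2025 through August 20, 2025 inclusive is 105 days; tolling adds 105 days: February 23, 2026 + 105 days = June 8, 2026.
Tolling adds 93 days: June 8, 2026 + 93 days = September 9, 2026.
September 9, 2026 is a Wednesday and not a state holiday, so no extension applies.

September 9, 2026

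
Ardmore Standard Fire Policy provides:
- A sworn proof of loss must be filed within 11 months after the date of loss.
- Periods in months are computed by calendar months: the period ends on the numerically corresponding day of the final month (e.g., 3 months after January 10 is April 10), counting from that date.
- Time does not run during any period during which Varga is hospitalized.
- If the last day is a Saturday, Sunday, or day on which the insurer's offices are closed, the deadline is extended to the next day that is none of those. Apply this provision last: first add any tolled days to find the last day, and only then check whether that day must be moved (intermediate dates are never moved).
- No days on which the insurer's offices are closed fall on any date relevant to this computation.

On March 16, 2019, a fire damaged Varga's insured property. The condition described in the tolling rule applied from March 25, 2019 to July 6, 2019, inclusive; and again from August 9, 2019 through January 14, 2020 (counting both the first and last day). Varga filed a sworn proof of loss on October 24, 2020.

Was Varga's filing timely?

11 months after March 16, 2019 is February 16, 2020.
From March 25, 2019 through July 6, 2019 inclusive is 104 days; tolling adds 104 days: February 16, 2020 + 104 days = May 30, 2020.
From August 9, 2019 through January 14, 2020 inclusive is 159 days; tolling adds 159 days: May 30, 2020 + 159 days = November 5, 2020.
November 5, 2020 is a Thursday and not a day on which the insurer's offices are closed, so no extension applies.
The deadline is November 5, 2020; the filing on October 24, 2020 is on or before that date.

Yes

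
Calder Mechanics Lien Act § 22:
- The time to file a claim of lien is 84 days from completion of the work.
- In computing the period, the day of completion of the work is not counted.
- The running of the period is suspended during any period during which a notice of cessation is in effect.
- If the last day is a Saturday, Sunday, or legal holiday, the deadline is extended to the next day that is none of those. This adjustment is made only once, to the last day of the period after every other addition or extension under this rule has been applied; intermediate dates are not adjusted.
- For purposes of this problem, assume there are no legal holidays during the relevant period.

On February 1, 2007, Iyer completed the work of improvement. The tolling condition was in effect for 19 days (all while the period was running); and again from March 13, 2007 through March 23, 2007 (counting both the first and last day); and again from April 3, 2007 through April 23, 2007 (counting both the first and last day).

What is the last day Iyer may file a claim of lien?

June 18, 2007

84 days after February 1, 2007 is April 26, 2007.
Tolling adds 19 days: April 26, 2007 + 19 days = May 15, 2007.
From March 13, 2007 through March 23, 2007 inclusive is 11 days; tolling adds 11 days: May 15, 2007 + 11 days = May 26, 2007.
From April 3, 2007 through April 23, 2007 inclusive is 21 days; tolling adds 21 days: May 26, 2007 + 21 days = June 16, 2007.
June 16, 2007 is Saturday; June 17, 2007 is Sunday. The next qualifying day is June 18, 2007.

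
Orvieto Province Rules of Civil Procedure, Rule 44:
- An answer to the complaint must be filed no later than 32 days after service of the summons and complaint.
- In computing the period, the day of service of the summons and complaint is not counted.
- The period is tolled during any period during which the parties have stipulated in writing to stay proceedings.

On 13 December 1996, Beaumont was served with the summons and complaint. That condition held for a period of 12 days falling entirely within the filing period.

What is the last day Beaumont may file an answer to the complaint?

January 26, 1997

32 days after 13 December 1996 is January 14, 1997.
Tolling adds 12 days: January 14, 1997 + 12 days = January 26, 1997.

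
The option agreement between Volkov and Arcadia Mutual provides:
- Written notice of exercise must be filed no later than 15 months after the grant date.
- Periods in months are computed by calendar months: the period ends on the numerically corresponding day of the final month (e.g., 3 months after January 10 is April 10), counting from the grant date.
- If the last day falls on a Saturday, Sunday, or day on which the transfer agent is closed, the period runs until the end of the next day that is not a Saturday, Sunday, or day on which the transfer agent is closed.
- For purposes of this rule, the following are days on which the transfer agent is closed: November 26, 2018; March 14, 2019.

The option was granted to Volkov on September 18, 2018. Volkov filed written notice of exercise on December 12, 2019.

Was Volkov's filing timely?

15 months after September 18, 2018 is December 18, 2019.
December 18, 2019 is a Wednesday and not a day on which the transfer agent is closed, so no extension applies.
The deadline is December 18, 2019; the filing on December 12, 2019 is on or before that date.

Yes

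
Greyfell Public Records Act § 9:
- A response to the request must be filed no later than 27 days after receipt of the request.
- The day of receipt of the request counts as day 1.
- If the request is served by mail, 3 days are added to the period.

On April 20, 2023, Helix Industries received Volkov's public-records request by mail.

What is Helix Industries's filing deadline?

Counting April 20, 2023 as day 1, day 27 is May 16, 2023.
Service was by mail, adding 3 days: May 16, 2023 + 3 days = May 19, 2023.

May 19, 2023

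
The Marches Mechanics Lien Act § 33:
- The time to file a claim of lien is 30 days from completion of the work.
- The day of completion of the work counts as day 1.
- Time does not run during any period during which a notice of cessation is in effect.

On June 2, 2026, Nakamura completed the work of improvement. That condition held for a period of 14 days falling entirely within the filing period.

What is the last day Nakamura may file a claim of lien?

Counting June 2, 2026 as day 1, day 30 is July 1, 2026.
Tolling adds 14 days: July 1, 2026 + 14 days = July 15, 2026.

July 15, 2026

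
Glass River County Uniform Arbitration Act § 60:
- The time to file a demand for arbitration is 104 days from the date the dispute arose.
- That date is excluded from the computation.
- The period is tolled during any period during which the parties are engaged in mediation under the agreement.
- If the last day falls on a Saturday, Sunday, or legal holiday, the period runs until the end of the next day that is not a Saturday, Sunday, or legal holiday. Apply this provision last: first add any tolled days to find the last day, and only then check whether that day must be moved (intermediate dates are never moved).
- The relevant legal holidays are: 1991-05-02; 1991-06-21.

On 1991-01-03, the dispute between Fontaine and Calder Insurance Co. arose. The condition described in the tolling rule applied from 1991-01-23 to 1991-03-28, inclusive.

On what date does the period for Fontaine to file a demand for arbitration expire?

104 days after 1991-01-03 is April 17, 1991.
From January 23, 1991 through March 28, 1991 inclusive is 65 days; tolling adds 65 days: April 17, 1991 + 65 days = June 21, 1991.
June 21, 1991 is a listed holiday; June 22, 1991 is Saturday; June 23, 1991 is Sunday. The next qualifying day is June 24, 1991.

June 24, 1991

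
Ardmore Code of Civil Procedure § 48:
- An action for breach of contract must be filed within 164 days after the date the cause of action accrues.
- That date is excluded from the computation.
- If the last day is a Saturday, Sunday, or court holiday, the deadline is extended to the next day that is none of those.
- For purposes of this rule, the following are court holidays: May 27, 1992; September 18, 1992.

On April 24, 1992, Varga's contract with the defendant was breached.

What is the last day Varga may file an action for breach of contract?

164 days after April 24, 1992 is October 5, 1992.
October 5, 1992 is a Monday and not a court holiday, so no extension applies.

October 5, 1992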